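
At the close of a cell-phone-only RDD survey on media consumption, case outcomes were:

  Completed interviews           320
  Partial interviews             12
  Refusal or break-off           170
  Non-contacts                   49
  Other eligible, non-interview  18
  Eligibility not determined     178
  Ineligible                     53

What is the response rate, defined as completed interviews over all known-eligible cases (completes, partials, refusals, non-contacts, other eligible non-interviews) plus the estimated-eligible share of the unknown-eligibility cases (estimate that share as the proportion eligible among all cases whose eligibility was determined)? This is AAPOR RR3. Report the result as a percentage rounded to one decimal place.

Numerator: 320
Determined eligible: 320 + 12 + 170 + 49 + 18 = 569
e = 569 / (569 + 53) = 569 / 622 = 0.9148
Eligible share of unknowns: 0.9148 × 178 = 162.83
Denom: 569 + 162.83 = 731.83
RR3 = 320 / 731.83 = 0.4373

43.7%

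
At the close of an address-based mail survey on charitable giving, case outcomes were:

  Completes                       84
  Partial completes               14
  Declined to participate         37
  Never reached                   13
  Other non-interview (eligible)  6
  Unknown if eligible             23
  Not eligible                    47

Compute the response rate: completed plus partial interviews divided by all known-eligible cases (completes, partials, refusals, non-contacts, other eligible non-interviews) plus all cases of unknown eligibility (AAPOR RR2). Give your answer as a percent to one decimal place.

Top: 84 + 14 = 98
Denom: 84 + 14 + 37 + 13 + 6 + 23 = 177
RR2 = 98 / 177 = 0.5537

55.4%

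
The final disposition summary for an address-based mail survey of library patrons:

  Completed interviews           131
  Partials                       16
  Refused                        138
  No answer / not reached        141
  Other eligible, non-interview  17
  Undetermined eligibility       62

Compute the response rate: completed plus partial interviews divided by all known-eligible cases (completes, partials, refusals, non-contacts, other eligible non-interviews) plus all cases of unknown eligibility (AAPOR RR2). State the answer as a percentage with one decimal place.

29.1%

Num → 131 + 16 = 147
Denom → 131 + 16 + 138 + 141 + 17 + 62 = 505
RR2 = 147 / 505 = 0.2911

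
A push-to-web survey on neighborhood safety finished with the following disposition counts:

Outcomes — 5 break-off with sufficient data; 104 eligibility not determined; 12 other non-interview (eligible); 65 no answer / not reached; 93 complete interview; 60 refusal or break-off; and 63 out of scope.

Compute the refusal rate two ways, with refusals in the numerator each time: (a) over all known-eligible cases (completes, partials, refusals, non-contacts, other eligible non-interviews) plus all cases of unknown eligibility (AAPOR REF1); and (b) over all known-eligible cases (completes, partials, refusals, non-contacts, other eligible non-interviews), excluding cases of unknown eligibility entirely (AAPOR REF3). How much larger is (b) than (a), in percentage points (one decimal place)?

Top → 60
Denom → 93 + 5 + 60 + 65 + 12 + 104 = 339
REF1 = 60 / 339 = 0.1770
Denom → 93 + 5 + 60 + 65 + 12 = 235
REF3 = 60 / 235 = 0.2553
Difference = 25.53 − 17.70 = 7.83 percentage points

7.8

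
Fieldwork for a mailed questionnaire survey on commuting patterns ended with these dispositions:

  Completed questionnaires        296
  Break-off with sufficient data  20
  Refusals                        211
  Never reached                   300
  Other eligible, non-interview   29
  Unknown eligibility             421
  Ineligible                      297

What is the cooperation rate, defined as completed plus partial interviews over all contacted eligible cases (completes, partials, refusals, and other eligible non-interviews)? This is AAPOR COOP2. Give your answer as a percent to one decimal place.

56.8%

Top → 296 + 20 = 316
Base → 296 + 20 + 211 + 29 = 556
COOP2 = 316 / 556 = 0.5683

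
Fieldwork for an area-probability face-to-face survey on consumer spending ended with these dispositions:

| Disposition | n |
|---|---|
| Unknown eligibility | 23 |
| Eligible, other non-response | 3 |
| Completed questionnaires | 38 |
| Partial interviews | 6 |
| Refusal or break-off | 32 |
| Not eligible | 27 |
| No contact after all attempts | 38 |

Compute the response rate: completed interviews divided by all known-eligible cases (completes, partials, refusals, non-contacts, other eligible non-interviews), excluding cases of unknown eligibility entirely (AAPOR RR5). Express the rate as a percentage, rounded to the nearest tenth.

32.5%

Numerator: 38
Denom: 38 + 6 + 32 + 38 + 3 = 117
RR5 = 38 / 117 = 0.3248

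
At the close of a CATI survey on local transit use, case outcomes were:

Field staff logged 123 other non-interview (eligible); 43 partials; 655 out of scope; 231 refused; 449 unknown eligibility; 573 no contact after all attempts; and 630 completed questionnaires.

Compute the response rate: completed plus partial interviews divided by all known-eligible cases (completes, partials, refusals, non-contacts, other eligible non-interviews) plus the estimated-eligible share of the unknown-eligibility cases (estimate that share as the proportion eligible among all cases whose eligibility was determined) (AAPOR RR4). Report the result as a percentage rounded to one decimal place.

35.1%

Num: 630 + 43 = 673
Eligible (known): 630 + 43 + 231 + 573 + 123 = 1600
e = 1600 / (1600 + 655) = 1600 / 2255 = 0.7095
Eligible share of unknowns: 0.7095 × 449 = 318.57
Base: 1600 + 318.57 = 1918.57
RR4 = 673 / 1918.57 = 0.3508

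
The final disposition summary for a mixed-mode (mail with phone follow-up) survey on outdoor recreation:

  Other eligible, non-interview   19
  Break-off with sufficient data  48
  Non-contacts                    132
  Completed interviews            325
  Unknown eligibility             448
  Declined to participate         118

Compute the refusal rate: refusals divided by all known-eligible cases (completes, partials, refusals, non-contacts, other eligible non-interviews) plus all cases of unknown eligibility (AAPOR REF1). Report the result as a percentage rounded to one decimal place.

10.8%

Numerator = 118
Base = 325 + 48 + 118 + 132 + 19 + 448 = 1090
REF1 = 118 / 1090 = 0.1083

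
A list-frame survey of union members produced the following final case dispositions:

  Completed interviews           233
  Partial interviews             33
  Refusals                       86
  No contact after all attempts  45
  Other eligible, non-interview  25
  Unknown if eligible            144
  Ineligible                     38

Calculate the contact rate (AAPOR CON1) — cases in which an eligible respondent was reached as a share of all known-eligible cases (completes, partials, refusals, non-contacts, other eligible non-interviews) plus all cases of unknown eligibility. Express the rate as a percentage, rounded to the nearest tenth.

66.6%

Num → 233 + 33 + 86 + 25 = 377
Base → 233 + 33 + 86 + 45 + 25 + 144 = 566
CON1 = 377 / 566 = 0.6661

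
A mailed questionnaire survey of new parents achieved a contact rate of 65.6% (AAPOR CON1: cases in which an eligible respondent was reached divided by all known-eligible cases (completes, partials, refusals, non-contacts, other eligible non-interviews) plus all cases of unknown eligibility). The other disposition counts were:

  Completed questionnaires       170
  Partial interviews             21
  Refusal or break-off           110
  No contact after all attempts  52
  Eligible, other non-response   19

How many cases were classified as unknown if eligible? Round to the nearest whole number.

116

Numerator: 170 + 21 + 110 + 19 = 320
CON1 = 320 / D = 0.656
D = 320 / 0.656 = 487.8
Other denominator terms total 372
unknown if eligible = 487.8 − 372 ≈ 116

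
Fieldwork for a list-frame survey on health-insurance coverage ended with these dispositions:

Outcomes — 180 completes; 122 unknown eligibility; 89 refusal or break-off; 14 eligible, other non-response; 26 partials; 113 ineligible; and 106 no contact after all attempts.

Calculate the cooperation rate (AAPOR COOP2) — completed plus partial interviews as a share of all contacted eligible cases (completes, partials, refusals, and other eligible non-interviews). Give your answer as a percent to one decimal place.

Top → 180 + 26 = 206
Denom → 180 + 26 + 89 + 14 = 309
COOP2 = 206 / 309 = 0.6667

66.7%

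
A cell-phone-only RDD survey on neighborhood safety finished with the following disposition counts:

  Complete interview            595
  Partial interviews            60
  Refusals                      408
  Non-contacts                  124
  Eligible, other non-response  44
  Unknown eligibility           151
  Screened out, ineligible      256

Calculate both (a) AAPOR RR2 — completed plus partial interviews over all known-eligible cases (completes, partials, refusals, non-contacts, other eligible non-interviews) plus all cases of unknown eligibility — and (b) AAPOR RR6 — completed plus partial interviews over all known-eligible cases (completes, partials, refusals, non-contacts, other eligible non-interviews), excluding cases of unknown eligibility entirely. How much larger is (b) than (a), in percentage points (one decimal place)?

Top = 595 + 60 = 655
Base = 595 + 60 + 408 + 124 + 44 + 151 = 1382
RR2 = 655 / 1382 = 0.4740
Base = 595 + 60 + 408 + 124 + 44 = 1231
RR6 = 655 / 1231 = 0.5321
Difference = 53.21 − 47.40 = 5.81 percentage points

5.8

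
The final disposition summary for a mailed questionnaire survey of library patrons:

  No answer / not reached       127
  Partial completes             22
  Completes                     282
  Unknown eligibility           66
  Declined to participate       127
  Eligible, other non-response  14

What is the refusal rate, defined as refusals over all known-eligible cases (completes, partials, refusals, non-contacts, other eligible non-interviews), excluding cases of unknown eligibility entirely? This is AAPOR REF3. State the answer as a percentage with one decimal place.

22.2%

Num → 127
Denom → 282 + 22 + 127 + 127 + 14 = 572
REF3 = 127 / 572 = 0.2220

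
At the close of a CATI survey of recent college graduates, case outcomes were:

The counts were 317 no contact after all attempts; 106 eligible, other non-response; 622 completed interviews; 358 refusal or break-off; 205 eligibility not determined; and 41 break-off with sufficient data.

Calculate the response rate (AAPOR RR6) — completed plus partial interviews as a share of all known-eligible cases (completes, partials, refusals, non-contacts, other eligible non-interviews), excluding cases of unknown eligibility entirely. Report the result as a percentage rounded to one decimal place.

Num = 622 + 41 = 663
Denominator = 622 + 41 + 358 + 317 + 106 = 1444
RR6 = 663 / 1444 = 0.4591

45.9%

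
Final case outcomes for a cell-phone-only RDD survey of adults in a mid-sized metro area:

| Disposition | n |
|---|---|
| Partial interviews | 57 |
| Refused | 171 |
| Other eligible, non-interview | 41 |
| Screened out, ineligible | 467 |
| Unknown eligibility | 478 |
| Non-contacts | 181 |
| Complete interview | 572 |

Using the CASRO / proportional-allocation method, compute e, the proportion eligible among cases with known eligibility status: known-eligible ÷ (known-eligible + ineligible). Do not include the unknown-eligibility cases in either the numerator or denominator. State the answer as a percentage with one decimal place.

Determined eligible = 572 + 57 + 171 + 181 + 41 = 1022
e = 1022 / (1022 + 467) = 1022 / 1489 = 0.6864

68.6%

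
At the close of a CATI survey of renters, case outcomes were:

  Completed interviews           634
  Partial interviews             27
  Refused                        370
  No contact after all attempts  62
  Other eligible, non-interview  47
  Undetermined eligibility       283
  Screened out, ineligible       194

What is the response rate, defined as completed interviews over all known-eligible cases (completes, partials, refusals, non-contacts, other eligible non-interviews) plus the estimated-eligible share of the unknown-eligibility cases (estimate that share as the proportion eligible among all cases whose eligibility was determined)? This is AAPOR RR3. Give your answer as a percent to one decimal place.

Top → 634
Determined eligible → 634 + 27 + 370 + 62 + 47 = 1140
e = 1140 / (1140 + 194) = 1140 / 1334 = 0.8546
Estimated eligible among unknowns → 0.8546 × 283 = 241.85
Denom → 1140 + 241.85 = 1381.85
RR3 = 634 / 1381.85 = 0.4588

45.9%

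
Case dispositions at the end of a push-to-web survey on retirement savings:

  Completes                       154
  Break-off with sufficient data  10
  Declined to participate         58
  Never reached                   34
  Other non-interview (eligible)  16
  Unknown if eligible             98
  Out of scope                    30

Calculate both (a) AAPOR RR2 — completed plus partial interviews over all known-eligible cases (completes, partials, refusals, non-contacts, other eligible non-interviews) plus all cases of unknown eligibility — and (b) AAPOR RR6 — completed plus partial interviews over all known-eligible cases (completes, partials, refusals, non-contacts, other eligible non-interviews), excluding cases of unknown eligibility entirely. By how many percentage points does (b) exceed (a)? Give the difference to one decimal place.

16.0

Numerator: 154 + 10 = 164
Base: 154 + 10 + 58 + 34 + 16 + 98 = 370
RR2 = 164 / 370 = 0.4432
Base: 154 + 10 + 58 + 34 + 16 = 272
RR6 = 164 / 272 = 0.6029
Difference = 60.29 − 44.32 = 15.97 percentage points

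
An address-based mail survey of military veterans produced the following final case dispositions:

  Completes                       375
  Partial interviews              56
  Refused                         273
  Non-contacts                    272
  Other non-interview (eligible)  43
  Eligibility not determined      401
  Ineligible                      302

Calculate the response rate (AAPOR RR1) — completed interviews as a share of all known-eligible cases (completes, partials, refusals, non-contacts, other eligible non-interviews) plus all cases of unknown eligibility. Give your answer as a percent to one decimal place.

Numerator → 375
Base → 375 + 56 + 273 + 272 + 43 + 401 = 1420
RR1 = 375 / 1420 = 0.2641

26.4%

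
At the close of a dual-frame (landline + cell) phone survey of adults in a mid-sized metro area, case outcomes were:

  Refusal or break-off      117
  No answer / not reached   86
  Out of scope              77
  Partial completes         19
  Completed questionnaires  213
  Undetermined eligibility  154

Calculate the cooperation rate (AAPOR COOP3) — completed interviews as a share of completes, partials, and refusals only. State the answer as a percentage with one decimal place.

Num = 213
Denom = 213 + 19 + 117 = 349
COOP3 = 213 / 349 = 0.6103

61.0%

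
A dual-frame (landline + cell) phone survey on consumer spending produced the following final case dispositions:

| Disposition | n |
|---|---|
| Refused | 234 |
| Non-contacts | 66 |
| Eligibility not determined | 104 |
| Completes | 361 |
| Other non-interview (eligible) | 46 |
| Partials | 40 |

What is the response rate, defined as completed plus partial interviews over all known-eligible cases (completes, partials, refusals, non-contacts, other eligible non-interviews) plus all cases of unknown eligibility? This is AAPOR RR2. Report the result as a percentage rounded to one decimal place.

Top = 361 + 40 = 401
Denominator = 361 + 40 + 234 + 66 + 46 + 104 = 851
RR2 = 401 / 851 = 0.4712

47.1%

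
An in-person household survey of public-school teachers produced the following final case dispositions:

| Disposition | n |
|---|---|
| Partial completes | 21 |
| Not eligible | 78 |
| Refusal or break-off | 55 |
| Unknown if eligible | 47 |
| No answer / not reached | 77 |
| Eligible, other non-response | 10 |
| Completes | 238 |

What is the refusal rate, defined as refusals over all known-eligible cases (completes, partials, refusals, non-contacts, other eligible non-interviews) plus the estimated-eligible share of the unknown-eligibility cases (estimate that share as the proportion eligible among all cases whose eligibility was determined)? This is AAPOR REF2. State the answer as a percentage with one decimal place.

12.5%

Numerator: 55
Determined eligible: 238 + 21 + 55 + 77 + 10 = 401
e = 401 / (401 + 78) = 401 / 479 = 0.8372
e × U: 0.8372 × 47 = 39.35
Denom: 401 + 39.35 = 440.35
REF2 = 55 / 440.35 = 0.1249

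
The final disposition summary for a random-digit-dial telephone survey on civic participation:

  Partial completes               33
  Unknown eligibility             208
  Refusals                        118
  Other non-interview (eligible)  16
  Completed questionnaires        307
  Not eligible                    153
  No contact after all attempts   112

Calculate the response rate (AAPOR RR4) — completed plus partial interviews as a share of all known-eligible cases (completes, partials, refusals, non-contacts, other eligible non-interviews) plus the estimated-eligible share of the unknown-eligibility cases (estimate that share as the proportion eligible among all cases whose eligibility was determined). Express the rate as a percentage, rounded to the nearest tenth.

45.3%

Top = 307 + 33 = 340
Known eligible = 307 + 33 + 118 + 112 + 16 = 586
e = 586 / (586 + 153) = 586 / 739 = 0.7930
e × U = 0.7930 × 208 = 164.94
Base = 586 + 164.94 = 750.94
RR4 = 340 / 750.94 = 0.4528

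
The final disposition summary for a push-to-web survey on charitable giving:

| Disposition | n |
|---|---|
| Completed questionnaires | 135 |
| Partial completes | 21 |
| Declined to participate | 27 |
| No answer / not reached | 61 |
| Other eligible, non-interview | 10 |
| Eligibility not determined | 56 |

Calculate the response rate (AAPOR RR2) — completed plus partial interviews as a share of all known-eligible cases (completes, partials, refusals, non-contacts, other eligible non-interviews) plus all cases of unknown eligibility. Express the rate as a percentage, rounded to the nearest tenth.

Num = 135 + 21 = 156
Denominator = 135 + 21 + 27 + 61 + 10 + 56 = 310
RR2 = 156 / 310 = 0.5032

50.3%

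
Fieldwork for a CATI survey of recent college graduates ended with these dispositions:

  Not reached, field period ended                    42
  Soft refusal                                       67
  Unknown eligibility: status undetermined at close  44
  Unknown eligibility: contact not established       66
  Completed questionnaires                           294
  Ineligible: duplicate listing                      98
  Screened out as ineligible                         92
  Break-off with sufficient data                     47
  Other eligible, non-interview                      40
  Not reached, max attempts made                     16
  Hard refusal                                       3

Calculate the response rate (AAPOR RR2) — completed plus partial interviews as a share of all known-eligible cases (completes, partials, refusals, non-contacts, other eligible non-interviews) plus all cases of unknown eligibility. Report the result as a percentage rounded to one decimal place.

55.1%

Declined to participate = 3 + 67 = 70
Never reached = 42 + 16 = 58
Undetermined eligibility = 66 + 44 = 110
Screened out, ineligible = 92 + 98 = 190
Numerator → 294 + 47 = 341
Denominator → 294 + 47 + 70 + 58 + 40 + 110 = 619
RR2 = 341 / 619 = 0.5509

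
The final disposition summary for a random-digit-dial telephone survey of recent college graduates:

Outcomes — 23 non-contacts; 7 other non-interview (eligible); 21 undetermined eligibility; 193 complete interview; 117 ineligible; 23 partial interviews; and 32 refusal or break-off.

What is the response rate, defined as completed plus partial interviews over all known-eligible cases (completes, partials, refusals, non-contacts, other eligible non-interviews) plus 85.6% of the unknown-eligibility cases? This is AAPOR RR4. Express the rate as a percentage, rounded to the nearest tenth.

Numerator: 193 + 23 = 216
Known eligible: 193 + 23 + 32 + 23 + 7 = 278
e × U: 0.8560 × 21 = 17.98
Denom: 278 + 17.98 = 295.98
RR4 = 216 / 295.98 = 0.7298

73.0%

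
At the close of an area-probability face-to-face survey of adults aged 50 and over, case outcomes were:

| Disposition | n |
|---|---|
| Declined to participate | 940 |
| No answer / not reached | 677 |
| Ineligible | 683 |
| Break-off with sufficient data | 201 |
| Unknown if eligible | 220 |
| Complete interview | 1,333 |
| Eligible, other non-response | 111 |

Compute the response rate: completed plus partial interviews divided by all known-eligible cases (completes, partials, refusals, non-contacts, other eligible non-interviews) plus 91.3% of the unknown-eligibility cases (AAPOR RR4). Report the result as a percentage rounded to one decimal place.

Numerator = 1333 + 201 = 1534
Known eligible = 1333 + 201 + 940 + 677 + 111 = 3262
e × U = 0.9130 × 220 = 200.86
Denom = 3262 + 200.86 = 3462.86
RR4 = 1534 / 3462.86 = 0.4430

44.3%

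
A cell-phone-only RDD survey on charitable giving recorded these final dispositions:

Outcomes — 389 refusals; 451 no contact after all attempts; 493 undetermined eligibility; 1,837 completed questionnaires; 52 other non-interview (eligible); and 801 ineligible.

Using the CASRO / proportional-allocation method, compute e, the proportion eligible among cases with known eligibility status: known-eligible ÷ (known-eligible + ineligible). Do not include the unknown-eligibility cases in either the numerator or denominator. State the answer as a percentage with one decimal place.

77.3%

Eligible (known) = 1837 + 389 + 451 + 52 = 2729
e = 2729 / (2729 + 801) = 2729 / 3530 = 0.7731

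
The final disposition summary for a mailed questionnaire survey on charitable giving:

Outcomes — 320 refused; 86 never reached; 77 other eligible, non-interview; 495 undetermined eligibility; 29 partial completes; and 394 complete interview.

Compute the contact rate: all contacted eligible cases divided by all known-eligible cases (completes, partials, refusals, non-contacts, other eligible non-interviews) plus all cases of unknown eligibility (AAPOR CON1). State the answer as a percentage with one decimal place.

Num → 394 + 29 + 320 + 77 = 820
Denom → 394 + 29 + 320 + 86 + 77 + 495 = 1401
CON1 = 820 / 1401 = 0.5853

58.5%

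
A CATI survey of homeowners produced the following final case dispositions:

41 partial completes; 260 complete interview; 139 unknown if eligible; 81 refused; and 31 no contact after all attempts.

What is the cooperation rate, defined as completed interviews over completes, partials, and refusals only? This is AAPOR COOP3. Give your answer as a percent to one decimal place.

68.1%

Num = 260
Denominator = 260 + 41 + 81 = 382
COOP3 = 260 / 382 = 0.6806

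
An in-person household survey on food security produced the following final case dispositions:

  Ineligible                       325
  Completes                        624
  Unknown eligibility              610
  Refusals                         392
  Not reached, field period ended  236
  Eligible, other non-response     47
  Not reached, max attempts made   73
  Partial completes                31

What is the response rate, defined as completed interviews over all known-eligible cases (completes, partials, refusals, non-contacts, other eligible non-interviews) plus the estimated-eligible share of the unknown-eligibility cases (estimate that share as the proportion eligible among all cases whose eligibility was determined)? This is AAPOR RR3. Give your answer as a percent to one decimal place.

32.9%

No answer / not reached = 236 + 73 = 309
Num: 624
Known eligible: 624 + 31 + 392 + 309 + 47 = 1403
e = 1403 / (1403 + 325) = 1403 / 1728 = 0.8119
e × U: 0.8119 × 610 = 495.26
Denominator: 1403 + 495.26 = 1898.26
RR3 = 624 / 1898.26 = 0.3287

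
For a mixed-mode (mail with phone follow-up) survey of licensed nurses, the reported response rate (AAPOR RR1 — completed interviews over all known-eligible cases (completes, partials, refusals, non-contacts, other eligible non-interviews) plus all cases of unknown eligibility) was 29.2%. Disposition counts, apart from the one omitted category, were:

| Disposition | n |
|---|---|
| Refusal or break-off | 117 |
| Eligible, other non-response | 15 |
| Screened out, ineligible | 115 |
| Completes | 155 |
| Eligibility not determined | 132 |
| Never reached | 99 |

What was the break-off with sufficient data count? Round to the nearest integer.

13

RR1 = 155 / D = 0.292
D = 155 / 0.292 = 530.8
Rest of base = 518
break-off with sufficient data = 530.8 − 518 ≈ 13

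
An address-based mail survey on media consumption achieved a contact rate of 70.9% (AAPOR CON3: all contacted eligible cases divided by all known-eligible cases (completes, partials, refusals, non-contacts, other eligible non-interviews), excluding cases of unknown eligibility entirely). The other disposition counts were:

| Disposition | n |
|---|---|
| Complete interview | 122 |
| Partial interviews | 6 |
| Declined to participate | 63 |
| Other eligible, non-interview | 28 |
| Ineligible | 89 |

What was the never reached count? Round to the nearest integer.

Top: 122 + 6 + 63 + 28 = 219
CON3 = 219 / D = 0.709
D = 219 / 0.709 = 308.9
Other denominator terms total 219
never reached = 308.9 − 219 ≈ 90

90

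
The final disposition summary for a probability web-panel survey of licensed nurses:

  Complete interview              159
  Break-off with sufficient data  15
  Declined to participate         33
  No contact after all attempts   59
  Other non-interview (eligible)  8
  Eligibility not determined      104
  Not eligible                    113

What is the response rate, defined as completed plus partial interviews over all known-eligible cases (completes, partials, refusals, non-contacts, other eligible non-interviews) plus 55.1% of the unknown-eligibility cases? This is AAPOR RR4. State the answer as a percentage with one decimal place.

Top: 159 + 15 = 174
Determined eligible: 159 + 15 + 33 + 59 + 8 = 274
Eligible share of unknowns: 0.5510 × 104 = 57.30
Denominator: 274 + 57.30 = 331.30
RR4 = 174 / 331.30 = 0.5252

52.5%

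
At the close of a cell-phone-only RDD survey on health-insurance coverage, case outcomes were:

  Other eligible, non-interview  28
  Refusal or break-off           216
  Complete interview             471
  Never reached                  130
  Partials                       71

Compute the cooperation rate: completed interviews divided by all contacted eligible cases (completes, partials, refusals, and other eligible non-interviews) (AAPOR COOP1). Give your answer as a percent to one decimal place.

59.9%

Top: 471
Denominator: 471 + 71 + 216 + 28 = 786
COOP1 = 471 / 786 = 0.5992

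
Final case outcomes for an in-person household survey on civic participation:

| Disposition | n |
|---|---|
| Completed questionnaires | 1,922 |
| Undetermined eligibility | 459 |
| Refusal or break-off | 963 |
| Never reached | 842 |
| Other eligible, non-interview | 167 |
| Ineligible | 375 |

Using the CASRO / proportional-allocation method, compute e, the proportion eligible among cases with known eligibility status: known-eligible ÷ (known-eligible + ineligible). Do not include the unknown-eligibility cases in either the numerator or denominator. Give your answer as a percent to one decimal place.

91.2%

Determined eligible = 1922 + 963 + 842 + 167 = 3894
e = 3894 / (3894 + 375) = 3894 / 4269 = 0.9122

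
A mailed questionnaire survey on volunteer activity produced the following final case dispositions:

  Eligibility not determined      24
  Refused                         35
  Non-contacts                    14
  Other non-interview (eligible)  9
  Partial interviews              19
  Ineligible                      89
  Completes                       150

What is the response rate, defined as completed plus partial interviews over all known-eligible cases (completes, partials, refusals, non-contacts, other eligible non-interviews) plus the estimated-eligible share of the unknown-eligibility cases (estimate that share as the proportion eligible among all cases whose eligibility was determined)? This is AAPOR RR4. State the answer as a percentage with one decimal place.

69.2%

Top → 150 + 19 = 169
Determined eligible → 150 + 19 + 35 + 14 + 9 = 227
e = 227 / (227 + 89) = 227 / 316 = 0.7184
Estimated eligible among unknowns → 0.7184 × 24 = 17.24
Base → 227 + 17.24 = 244.24
RR4 = 169 / 244.24 = 0.6919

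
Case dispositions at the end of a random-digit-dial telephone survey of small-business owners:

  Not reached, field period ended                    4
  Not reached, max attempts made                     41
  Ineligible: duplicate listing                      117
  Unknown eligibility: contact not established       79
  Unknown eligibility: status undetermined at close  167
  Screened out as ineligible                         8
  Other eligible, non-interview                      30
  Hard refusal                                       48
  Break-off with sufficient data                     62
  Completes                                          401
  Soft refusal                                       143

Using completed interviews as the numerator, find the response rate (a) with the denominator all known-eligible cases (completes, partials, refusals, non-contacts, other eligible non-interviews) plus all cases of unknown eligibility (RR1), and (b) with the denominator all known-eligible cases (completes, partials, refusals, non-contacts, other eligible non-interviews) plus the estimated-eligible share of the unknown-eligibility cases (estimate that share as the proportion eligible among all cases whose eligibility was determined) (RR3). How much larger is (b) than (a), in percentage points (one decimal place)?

Refused = 48 + 143 = 191
No answer / not reached = 4 + 41 = 45
Eligibility not determined = 79 + 167 = 246
Out of scope = 8 + 117 = 125
Numerator → 401
Denominator → 401 + 62 + 191 + 45 + 30 + 246 = 975
RR1 = 401 / 975 = 0.4113
Known eligible → 401 + 62 + 191 + 45 + 30 = 729
e = 729 / (729 + 125) = 729 / 854 = 0.8536
Eligible share of unknowns → 0.8536 × 246 = 209.99
Denominator → 729 + 209.99 = 938.99
RR3 = 401 / 938.99 = 0.4271
Difference = 42.71 − 41.13 = 1.58 percentage points

1.6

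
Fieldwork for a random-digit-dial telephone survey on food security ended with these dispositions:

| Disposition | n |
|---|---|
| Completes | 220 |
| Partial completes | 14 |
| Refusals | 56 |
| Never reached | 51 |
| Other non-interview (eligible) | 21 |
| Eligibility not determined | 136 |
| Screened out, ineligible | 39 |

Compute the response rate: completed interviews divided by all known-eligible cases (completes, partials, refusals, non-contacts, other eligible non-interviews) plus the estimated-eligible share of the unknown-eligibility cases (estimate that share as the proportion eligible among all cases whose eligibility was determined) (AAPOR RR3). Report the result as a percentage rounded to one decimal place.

45.4%

Top = 220
Determined eligible = 220 + 14 + 56 + 51 + 21 = 362
e = 362 / (362 + 39) = 362 / 401 = 0.9027
Estimated eligible among unknowns = 0.9027 × 136 = 122.77
Denominator = 362 + 122.77 = 484.77
RR3 = 220 / 484.77 = 0.4538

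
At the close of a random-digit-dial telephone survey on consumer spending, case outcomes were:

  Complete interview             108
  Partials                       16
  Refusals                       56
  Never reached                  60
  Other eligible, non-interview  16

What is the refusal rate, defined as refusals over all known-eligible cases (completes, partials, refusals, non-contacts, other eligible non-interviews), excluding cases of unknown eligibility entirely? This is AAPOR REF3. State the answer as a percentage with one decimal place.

Numerator: 56
Denom: 108 + 16 + 56 + 60 + 16 = 256
REF3 = 56 / 256 = 0.2188

21.9%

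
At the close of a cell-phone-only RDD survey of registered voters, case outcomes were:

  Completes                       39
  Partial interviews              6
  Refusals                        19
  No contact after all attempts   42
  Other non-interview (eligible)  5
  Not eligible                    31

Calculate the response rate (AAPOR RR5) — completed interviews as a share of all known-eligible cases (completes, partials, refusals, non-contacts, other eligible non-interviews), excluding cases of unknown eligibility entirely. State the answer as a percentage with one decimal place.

35.1%

Num: 39
Denom: 39 + 6 + 19 + 42 + 5 = 111
RR5 = 39 / 111 = 0.3514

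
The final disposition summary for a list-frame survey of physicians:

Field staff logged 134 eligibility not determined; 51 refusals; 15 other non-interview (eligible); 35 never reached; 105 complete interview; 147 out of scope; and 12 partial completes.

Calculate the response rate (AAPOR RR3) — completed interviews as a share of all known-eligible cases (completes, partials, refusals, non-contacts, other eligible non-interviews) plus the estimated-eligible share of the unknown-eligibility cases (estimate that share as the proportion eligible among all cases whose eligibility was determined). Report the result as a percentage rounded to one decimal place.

Numerator = 105
Determined eligible = 105 + 12 + 51 + 35 + 15 = 218
e = 218 / (218 + 147) = 218 / 365 = 0.5973
Eligible share of unknowns = 0.5973 × 134 = 80.04
Base = 218 + 80.04 = 298.04
RR3 = 105 / 298.04 = 0.3523

35.2%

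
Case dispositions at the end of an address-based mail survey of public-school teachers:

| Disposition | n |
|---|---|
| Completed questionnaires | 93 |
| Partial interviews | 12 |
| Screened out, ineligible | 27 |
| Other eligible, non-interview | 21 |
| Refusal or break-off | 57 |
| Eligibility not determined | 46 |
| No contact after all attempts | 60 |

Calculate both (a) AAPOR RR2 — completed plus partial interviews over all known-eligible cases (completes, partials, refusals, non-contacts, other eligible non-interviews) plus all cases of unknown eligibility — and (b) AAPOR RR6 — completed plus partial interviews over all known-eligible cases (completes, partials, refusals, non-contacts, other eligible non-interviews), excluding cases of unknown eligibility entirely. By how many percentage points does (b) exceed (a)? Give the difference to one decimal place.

6.9

Num → 93 + 12 = 105
Base → 93 + 12 + 57 + 60 + 21 + 46 = 289
RR2 = 105 / 289 = 0.3633
Base → 93 + 12 + 57 + 60 + 21 = 243
RR6 = 105 / 243 = 0.4321
Difference = 43.21 − 36.33 = 6.88 percentage points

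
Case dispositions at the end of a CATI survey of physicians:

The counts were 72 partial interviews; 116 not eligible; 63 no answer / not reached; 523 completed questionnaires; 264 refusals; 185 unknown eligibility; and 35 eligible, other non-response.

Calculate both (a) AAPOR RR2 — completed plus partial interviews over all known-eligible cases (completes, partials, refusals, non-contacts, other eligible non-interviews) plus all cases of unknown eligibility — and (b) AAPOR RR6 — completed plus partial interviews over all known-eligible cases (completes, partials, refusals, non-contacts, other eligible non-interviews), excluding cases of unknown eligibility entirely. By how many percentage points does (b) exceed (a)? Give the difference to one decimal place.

Top = 523 + 72 = 595
Base = 523 + 72 + 264 + 63 + 35 + 185 = 1142
RR2 = 595 / 1142 = 0.5210
Base = 523 + 72 + 264 + 63 + 35 = 957
RR6 = 595 / 957 = 0.6217
Difference = 62.17 − 52.10 = 10.07 percentage points

10.1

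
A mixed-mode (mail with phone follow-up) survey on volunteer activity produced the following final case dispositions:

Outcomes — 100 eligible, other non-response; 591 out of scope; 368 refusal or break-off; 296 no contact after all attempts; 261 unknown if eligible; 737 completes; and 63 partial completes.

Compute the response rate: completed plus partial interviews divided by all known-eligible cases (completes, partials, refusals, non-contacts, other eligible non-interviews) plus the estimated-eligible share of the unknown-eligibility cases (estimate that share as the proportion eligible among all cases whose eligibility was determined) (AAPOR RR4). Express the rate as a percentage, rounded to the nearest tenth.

45.6%

Top: 737 + 63 = 800
Known eligible: 737 + 63 + 368 + 296 + 100 = 1564
e = 1564 / (1564 + 591) = 1564 / 2155 = 0.7258
Estimated eligible among unknowns: 0.7258 × 261 = 189.43
Denominator: 1564 + 189.43 = 1753.43
RR4 = 800 / 1753.43 = 0.4562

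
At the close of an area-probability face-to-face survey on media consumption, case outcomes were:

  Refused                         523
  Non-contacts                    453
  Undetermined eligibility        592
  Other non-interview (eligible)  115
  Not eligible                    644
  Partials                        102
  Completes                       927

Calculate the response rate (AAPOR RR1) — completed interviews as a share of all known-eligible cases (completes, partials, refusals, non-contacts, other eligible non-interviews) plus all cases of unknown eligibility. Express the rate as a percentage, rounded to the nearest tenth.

Top → 927
Denom → 927 + 102 + 523 + 453 + 115 + 592 = 2712
RR1 = 927 / 2712 = 0.3418

34.2%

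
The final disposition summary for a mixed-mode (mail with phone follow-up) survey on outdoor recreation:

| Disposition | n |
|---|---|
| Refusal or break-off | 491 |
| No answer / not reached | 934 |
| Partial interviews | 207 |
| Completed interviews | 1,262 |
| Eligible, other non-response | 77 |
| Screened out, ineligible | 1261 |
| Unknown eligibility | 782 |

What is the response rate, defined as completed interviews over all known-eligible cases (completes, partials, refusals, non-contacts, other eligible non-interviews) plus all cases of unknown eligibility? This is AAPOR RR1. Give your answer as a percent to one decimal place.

33.6%

Numerator → 1262
Base → 1262 + 207 + 491 + 934 + 77 + 782 = 3753
RR1 = 1262 / 3753 = 0.3363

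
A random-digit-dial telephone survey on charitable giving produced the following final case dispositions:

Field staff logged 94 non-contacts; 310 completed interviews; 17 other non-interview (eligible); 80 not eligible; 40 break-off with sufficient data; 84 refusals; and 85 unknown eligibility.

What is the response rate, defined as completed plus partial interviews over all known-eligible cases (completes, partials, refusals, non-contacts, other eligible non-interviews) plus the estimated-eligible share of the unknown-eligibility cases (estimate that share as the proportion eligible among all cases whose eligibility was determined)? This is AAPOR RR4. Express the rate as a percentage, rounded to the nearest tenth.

56.5%

Num: 310 + 40 = 350
Determined eligible: 310 + 40 + 84 + 94 + 17 = 545
e = 545 / (545 + 80) = 545 / 625 = 0.8720
Eligible share of unknowns: 0.8720 × 85 = 74.12
Denom: 545 + 74.12 = 619.12
RR4 = 350 / 619.12 = 0.5653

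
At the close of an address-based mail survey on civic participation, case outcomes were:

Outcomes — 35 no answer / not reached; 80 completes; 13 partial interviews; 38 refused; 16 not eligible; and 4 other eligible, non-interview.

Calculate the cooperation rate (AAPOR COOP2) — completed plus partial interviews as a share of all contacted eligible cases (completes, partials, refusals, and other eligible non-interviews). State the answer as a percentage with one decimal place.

Numerator = 80 + 13 = 93
Base = 80 + 13 + 38 + 4 = 135
COOP2 = 93 / 135 = 0.6889

68.9%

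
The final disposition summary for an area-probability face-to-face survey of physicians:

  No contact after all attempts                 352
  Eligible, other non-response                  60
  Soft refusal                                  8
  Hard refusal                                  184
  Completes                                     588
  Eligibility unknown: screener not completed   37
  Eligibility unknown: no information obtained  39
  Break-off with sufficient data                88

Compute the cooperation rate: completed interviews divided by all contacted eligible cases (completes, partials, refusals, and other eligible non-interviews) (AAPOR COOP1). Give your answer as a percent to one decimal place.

63.4%

Declined to participate = 184 + 8 = 192
Eligibility not determined = 37 + 39 = 76
Numerator = 588
Denom = 588 + 88 + 192 + 60 = 928
COOP1 = 588 / 928 = 0.6336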